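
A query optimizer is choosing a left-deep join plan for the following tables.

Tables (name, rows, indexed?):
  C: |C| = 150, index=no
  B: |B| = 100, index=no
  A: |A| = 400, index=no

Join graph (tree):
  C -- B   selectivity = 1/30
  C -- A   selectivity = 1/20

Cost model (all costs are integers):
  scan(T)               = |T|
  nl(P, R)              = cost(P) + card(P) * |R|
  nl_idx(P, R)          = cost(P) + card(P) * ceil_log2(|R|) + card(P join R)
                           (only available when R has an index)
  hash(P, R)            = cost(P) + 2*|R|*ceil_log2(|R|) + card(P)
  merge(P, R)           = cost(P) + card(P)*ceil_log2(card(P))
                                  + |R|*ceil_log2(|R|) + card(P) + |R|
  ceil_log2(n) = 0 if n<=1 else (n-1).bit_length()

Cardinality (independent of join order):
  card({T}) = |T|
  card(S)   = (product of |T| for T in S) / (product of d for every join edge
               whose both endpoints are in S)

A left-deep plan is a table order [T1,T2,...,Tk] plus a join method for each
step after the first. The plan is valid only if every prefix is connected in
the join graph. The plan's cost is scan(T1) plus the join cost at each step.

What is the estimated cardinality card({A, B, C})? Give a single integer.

Tables in S: A(400), B(100), C(150)
Edges inside S: C-B(d=30), C-A(d=20)
numerator = 400 * 100 * 150 = 6000000
denominator = 30 * 20 = 600
card(S) = 6000000 / 600 = 10000

10000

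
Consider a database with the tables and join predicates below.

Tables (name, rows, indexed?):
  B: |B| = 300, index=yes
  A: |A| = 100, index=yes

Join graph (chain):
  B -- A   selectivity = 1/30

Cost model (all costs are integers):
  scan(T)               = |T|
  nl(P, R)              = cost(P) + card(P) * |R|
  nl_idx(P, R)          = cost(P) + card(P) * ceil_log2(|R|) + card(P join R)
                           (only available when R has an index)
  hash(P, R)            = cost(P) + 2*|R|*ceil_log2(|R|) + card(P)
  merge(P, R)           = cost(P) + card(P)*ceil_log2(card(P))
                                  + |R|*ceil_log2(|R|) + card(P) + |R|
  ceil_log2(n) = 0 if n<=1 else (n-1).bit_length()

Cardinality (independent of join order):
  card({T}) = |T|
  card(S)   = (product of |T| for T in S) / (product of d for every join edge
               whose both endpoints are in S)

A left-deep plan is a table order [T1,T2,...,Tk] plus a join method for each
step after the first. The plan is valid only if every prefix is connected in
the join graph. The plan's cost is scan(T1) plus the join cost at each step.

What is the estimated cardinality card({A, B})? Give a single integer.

1000

Tables in S: A(100), B(300)
Edges inside S: B-A(d=30)
numerator = 100 * 300 = 30000
denominator = 30 = 30
card(S) = 30000 / 30 = 1000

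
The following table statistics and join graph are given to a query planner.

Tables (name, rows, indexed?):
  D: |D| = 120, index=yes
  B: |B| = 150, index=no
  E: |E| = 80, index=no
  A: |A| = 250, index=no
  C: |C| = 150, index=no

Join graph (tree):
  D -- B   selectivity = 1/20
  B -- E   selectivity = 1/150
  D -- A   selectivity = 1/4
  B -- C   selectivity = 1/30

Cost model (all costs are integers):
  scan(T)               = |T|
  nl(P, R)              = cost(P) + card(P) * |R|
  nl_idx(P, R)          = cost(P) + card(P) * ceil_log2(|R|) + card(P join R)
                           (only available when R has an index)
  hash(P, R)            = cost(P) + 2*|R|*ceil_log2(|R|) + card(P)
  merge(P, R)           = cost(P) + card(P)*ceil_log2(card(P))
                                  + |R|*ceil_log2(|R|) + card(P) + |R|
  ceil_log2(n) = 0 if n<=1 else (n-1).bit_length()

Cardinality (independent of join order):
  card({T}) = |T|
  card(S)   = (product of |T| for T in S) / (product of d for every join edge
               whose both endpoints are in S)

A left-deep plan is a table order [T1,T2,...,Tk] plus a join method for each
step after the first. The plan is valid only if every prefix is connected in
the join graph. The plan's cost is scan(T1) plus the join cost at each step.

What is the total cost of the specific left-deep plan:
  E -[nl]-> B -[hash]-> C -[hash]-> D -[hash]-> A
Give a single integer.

23040

step 1: scan E: cost=80, card=80
step 2: join B via nl
    card(P join B) = 80*150/(150) = 80
    cost = 80 + 80*150 = 12080
step 3: join C via hash
    card(P join C) = 80*150/(30) = 400
    cost = 12080 + 2*150*8 + 80 = 14560
step 4: join D via hash
    card(P join D) = 400*120/(20) = 2400
    cost = 14560 + 2*120*7 + 400 = 16640
step 5: join A via hash
    card(P join A) = 2400*250/(4) = 150000
    cost = 16640 + 2*250*8 + 2400 = 23040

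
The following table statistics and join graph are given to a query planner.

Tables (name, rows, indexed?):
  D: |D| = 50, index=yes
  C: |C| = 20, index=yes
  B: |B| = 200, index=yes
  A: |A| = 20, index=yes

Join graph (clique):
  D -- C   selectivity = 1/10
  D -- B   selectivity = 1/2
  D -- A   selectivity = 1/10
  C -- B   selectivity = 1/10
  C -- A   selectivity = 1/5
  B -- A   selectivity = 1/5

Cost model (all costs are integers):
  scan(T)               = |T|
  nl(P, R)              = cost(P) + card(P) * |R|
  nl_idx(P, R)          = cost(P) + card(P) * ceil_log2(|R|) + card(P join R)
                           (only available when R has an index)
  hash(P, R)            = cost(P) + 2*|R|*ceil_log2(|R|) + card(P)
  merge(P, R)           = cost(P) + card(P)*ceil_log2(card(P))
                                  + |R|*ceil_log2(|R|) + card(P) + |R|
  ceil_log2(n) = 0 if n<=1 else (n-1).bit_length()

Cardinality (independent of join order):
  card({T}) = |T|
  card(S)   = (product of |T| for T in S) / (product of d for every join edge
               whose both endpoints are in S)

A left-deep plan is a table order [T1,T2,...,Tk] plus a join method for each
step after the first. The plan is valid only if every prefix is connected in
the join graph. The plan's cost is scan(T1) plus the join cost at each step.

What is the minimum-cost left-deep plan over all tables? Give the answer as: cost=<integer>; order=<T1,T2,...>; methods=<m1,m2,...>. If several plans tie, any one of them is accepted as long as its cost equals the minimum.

Selinger DP (subsets sized 1..n):
  {D}: scan cost=50, card=50
  {C}: scan cost=20, card=20
  {B}: scan cost=200, card=200
  {A}: scan cost=20, card=20
  {CD}: card=100; try (D,nl_idx)→240, (C,hash)→300, (C,nl_idx)→400, (D,merge)→490, (C,merge)→520, (D,hash)→640 …(+2); best=240 via (D,nl_idx)
  {BD}: card=5000; try (D,hash)→1000, (B,merge)→2200, (D,merge)→2350, (B,hash)→3300, (B,nl_idx)→5450, (D,nl_idx)→6400 …(+2); best=1000 via (D,hash)
  {AD}: card=100; try (D,nl_idx)→240, (A,hash)→300, (A,nl_idx)→400, (D,merge)→490, (A,merge)→520, (D,hash)→640 …(+2); best=240 via (D,nl_idx)
  {BC}: card=400; try (B,nl_idx)→580, (C,hash)→600, (C,nl_idx)→1600, (B,merge)→1940, (C,merge)→2120, (B,hash)→3240 …(+2); best=580 via (B,nl_idx)
  {AC}: card=80; try (C,nl_idx)→200, (A,nl_idx)→200, (C,hash)→240, (A,hash)→240, (C,merge)→260, (A,merge)→260 …(+2); best=200 via (C,nl_idx)
  {AB}: card=800; try (A,hash)→600, (B,nl_idx)→980, (B,merge)→1940, (A,nl_idx)→2000, (A,merge)→2120, (B,hash)→3240 …(+2); best=600 via (A,hash)
  {BCD}: card=1000; try (D,hash)→1580, (B,nl_idx)→2040, (B,merge)→2840, (B,hash)→3540, (D,nl_idx)→3980, (D,merge)→4930 …(+6); best=1580 via (D,hash)
  {ACD}: card=40; try (C,hash)→540, (A,hash)→540, (D,nl_idx)→720, (C,nl_idx)→780, (A,nl_idx)→780, (D,hash)→880 …(+6); best=540 via (C,hash)
  {ABD}: card=2000; try (D,hash)→2000, (B,merge)→2840, (B,nl_idx)→3040, (B,hash)→3540, (A,hash)→6200, (D,nl_idx)→7400 …(+6); best=2000 via (D,hash)
  {ABC}: card=320; try (B,nl_idx)→1160, (A,hash)→1180, (C,hash)→1600, (B,merge)→2640, (A,nl_idx)→2900, (B,hash)→3480 …(+6); best=1160 via (B,nl_idx)
  {ABCD}: card=80; try (B,nl_idx)→940, (D,hash)→2080, (B,merge)→2620, (A,hash)→2780, (D,nl_idx)→3160, (B,hash)→3780 …(+10); best=940 via (B,nl_idx)

cost=940; order=A,D,C,B; methods=nl_idx,hash,nl_idx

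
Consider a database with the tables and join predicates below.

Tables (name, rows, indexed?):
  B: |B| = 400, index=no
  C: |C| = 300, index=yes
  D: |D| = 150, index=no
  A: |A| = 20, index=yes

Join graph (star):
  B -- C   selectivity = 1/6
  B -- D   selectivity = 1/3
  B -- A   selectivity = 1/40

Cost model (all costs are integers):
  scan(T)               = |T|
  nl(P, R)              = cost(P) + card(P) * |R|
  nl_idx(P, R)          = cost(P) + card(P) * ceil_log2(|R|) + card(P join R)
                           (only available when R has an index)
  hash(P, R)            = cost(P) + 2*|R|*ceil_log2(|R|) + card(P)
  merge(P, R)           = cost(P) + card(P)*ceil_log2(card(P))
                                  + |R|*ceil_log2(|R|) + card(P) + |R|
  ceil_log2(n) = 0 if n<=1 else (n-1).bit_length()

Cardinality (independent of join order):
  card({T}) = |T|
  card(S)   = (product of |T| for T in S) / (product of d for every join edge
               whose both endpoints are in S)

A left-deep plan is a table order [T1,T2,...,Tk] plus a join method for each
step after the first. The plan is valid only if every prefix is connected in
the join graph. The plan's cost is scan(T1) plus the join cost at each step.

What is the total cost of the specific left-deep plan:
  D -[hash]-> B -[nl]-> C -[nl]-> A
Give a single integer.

26007500

step 1: scan D: cost=150, card=150
step 2: join B via hash
    card(P join B) = 150*400/(3) = 20000
    cost = 150 + 2*400*9 + 150 = 7500
step 3: join C via nl
    card(P join C) = 20000*300/(6) = 1000000
    cost = 7500 + 20000*300 = 6007500
step 4: join A via nl
    card(P join A) = 1000000*20/(40) = 500000
    cost = 6007500 + 1000000*20 = 26007500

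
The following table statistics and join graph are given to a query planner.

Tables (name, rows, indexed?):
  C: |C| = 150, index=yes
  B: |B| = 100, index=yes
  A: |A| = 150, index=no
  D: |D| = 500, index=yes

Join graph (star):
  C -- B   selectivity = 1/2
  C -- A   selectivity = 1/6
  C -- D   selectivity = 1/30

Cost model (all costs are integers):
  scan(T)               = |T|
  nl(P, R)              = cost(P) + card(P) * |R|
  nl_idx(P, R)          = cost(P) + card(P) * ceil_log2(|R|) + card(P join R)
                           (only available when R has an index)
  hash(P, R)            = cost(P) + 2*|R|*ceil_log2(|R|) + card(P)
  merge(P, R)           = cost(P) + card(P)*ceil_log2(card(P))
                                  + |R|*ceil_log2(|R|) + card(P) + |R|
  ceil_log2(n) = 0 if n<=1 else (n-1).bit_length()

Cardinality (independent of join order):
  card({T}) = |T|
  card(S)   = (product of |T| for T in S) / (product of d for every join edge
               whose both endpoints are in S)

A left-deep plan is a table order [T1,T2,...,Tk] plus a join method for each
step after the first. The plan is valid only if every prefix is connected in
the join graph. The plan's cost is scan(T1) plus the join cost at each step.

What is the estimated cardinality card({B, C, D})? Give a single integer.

Tables in S: B(100), C(150), D(500)
Edges inside S: C-B(d=2), C-D(d=30)
numerator = 100 * 150 * 500 = 7500000
denominator = 2 * 30 = 60
card(S) = 7500000 / 60 = 125000

125000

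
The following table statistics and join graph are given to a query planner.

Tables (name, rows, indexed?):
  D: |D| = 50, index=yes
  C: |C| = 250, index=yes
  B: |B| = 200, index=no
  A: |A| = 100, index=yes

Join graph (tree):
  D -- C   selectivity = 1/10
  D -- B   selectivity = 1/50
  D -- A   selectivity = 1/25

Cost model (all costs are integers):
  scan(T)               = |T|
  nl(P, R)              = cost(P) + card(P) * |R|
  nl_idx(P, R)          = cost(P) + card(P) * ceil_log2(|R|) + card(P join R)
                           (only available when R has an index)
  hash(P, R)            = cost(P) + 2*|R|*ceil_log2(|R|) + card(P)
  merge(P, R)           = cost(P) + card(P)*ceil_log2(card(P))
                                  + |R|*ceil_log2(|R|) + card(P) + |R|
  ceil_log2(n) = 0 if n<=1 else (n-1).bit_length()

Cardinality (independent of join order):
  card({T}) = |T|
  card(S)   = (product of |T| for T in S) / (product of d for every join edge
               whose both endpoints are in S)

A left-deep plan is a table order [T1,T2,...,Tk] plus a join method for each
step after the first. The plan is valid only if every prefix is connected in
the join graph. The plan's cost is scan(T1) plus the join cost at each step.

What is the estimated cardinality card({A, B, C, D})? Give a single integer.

Tables in S: A(100), B(200), C(250), D(50)
Edges inside S: D-C(d=10), D-B(d=50), D-A(d=25)
numerator = 100 * 200 * 250 * 50 = 250000000
denominator = 10 * 50 * 25 = 12500
card(S) = 250000000 / 12500 = 20000

20000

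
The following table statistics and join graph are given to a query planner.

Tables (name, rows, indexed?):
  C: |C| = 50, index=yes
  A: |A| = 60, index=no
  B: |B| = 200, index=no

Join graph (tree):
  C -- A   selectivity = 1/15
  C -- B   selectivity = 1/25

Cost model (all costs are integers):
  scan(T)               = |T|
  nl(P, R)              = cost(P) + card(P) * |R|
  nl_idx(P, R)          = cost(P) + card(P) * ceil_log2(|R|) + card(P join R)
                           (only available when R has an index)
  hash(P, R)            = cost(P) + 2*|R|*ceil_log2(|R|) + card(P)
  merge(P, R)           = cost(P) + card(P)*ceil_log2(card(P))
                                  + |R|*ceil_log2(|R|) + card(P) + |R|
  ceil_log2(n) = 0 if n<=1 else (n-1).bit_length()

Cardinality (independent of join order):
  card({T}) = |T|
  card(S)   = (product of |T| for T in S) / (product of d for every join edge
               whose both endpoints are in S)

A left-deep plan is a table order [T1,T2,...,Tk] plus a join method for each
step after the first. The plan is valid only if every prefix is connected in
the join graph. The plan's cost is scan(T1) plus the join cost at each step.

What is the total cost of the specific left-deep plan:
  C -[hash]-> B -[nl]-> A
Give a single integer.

27300

step 1: scan C: cost=50, card=50
step 2: join B via hash
    card(P join B) = 50*200/(25) = 400
    cost = 50 + 2*200*8 + 50 = 3300
step 3: join A via nl
    card(P join A) = 400*60/(15) = 1600
    cost = 3300 + 400*60 = 27300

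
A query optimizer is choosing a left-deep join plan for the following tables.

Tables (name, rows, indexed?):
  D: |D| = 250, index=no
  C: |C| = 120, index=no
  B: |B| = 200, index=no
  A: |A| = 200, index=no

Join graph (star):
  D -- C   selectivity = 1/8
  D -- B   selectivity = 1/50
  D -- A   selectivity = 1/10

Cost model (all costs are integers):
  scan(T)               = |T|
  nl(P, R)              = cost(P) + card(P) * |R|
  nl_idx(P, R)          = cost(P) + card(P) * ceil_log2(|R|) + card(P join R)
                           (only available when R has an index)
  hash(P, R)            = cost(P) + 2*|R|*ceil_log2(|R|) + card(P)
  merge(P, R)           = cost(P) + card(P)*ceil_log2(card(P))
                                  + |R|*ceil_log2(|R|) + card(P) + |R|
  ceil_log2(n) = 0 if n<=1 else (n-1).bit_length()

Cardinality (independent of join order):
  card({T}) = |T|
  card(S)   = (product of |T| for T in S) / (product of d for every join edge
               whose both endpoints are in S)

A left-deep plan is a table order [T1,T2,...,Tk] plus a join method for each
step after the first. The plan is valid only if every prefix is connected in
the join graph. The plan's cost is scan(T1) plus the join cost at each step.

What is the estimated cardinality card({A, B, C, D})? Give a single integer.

Tables in S: A(200), B(200), C(120), D(250)
Edges inside S: D-C(d=8), D-B(d=50), D-A(d=10)
numerator = 200 * 200 * 120 * 250 = 1200000000
denominator = 8 * 50 * 10 = 4000
card(S) = 1200000000 / 4000 = 300000

300000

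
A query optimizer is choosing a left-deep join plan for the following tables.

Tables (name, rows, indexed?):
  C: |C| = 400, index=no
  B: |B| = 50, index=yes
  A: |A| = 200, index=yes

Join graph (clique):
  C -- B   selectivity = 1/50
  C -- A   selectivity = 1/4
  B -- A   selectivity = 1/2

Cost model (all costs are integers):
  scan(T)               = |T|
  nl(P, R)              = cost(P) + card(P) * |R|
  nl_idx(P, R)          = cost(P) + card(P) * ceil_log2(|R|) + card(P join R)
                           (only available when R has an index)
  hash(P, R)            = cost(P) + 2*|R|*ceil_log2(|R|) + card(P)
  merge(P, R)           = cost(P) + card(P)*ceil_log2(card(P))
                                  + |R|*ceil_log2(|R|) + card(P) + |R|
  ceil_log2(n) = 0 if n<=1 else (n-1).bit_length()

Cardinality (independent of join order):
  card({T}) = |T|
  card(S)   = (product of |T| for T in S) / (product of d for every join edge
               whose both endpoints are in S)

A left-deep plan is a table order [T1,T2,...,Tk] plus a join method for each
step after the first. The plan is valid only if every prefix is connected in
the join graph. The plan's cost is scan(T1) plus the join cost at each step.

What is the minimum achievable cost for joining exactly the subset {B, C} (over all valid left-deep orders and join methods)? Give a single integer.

Selinger DP over subsets of {B,C}:
  {C}: scan cost=400, card=400
  {B}: scan cost=50, card=50
  {BC}: card=400; try (B,hash)→1400, (B,nl_idx)→3200, (C,merge)→4400, (B,merge)→4750, (C,hash)→7300, (C,nl)→20050 …(+1); best=1400 via (B,hash)

1400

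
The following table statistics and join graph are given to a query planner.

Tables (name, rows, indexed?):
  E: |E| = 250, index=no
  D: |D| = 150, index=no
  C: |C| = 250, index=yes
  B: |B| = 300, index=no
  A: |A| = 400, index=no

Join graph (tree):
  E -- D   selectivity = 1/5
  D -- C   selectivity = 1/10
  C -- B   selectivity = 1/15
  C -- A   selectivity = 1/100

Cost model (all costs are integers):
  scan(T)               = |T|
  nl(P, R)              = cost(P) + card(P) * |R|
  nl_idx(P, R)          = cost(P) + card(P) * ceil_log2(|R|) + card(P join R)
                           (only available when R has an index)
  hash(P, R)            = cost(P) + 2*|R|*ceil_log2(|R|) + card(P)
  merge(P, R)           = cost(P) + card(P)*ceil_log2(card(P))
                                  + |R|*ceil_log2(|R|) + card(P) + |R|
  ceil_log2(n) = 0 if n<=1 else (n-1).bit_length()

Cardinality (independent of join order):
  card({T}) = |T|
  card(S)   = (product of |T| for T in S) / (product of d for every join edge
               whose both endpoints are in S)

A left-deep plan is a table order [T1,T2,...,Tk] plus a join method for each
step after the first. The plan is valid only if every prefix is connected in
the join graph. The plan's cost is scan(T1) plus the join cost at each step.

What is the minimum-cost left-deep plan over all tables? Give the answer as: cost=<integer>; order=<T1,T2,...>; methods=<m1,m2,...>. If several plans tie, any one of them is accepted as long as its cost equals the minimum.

Selinger DP (subsets sized 1..n):
  {E}: scan cost=250, card=250
  {D}: scan cost=150, card=150
  {C}: scan cost=250, card=250
  {B}: scan cost=300, card=300
  {A}: scan cost=400, card=400
  {DE}: card=7500; try (D,hash)→2900, (E,merge)→3750, (D,merge)→3850, (E,hash)→4300, (E,nl)→37650, (D,nl)→37750; best=2900 via (D,hash)
  {CD}: card=3750; try (D,hash)→2900, (C,merge)→3750, (D,merge)→3850, (C,hash)→4300, (C,nl_idx)→5100, (C,nl)→37650 …(+1); best=2900 via (D,hash)
  {BC}: card=5000; try (C,hash)→4600, (B,merge)→5500, (C,merge)→5550, (B,hash)→5900, (C,nl_idx)→7700, (B,nl)→75250 …(+1); best=4600 via (C,hash)
  {AC}: card=1000; try (C,nl_idx)→4600, (C,hash)→4800, (A,merge)→6500, (C,merge)→6650, (A,hash)→7700, (A,nl)→100250 …(+1); best=4600 via (C,nl_idx)
  {CDE}: card=187500; try (E,hash)→10650, (C,hash)→14400, (E,merge)→53900, (C,merge)→110150, (C,nl_idx)→250400, (E,nl)→940400 …(+1); best=10650 via (E,hash)
  {BCD}: card=75000; try (D,hash)→12000, (B,hash)→12050, (B,merge)→54650, (D,merge)→75950, (D,nl)→754600, (B,nl)→1127900; best=12000 via (D,hash)
  {ACD}: card=15000; try (D,hash)→8000, (A,hash)→13850, (D,merge)→16950, (A,merge)→55650, (D,nl)→154600, (A,nl)→1502900; best=8000 via (D,hash)
  {ABC}: card=20000; try (B,hash)→11000, (A,hash)→16800, (B,merge)→18600, (A,merge)→78600, (B,nl)→304600, (A,nl)→2004600; best=11000 via (B,hash)
  {BCDE}: card=3750000; try (E,hash)→91000, (B,hash)→203550, (E,merge)→1364250, (B,merge)→3576150, (E,nl)→18762000, (B,nl)→56260650; best=91000 via (E,hash)
  {ACDE}: card=750000; try (E,hash)→27000, (A,hash)→205350, (E,merge)→235250, (A,merge)→3577150, (E,nl)→3758000, (A,nl)→75010650; best=27000 via (E,hash)
  {ABCD}: card=300000; try (B,hash)→28400, (D,hash)→33400, (A,hash)→94200, (B,merge)→236000, (D,merge)→332350, (A,merge)→1366000 …(+3); best=28400 via (B,hash)
  {ABCDE}: card=15000000; try (E,hash)→332400, (B,hash)→782400, (A,hash)→3848200, (E,merge)→6030650, (B,merge)→15780000, (E,nl)→75028400 …(+3); best=332400 via (E,hash)

cost=332400; order=A,C,D,B,E; methods=nl_idx,hash,hash,hash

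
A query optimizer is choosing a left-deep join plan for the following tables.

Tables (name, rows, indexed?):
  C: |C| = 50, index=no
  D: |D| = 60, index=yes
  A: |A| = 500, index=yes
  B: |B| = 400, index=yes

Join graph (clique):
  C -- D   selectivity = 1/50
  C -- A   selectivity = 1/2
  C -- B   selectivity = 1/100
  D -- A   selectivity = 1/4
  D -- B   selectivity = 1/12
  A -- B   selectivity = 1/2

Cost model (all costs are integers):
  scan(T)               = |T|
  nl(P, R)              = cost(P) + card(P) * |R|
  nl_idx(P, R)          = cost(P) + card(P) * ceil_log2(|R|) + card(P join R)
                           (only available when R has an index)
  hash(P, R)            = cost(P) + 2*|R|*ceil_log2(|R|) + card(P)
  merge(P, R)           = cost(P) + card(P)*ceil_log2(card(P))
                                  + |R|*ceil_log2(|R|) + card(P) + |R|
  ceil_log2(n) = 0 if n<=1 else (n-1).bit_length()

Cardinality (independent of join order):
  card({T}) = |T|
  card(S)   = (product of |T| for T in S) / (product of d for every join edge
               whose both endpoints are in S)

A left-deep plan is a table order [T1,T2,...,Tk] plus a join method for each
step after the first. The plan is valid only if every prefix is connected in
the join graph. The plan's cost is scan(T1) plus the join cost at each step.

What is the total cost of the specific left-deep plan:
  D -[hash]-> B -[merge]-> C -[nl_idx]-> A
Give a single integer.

step 1: scan D: cost=60, card=60
step 2: join B via hash
    card(P join B) = 60*400/(12) = 2000
    cost = 60 + 2*400*9 + 60 = 7320
step 3: join C via merge
    card(P join C) = 2000*50/(50*100) = 20
    cost = 7320 + 2000*11 + 50*6 + 2000 + 50 = 31670
step 4: join A via nl_idx
    card(P join A) = 20*500/(2*4*2) = 625
    cost = 31670 + 20*9 + 625 = 32475

32475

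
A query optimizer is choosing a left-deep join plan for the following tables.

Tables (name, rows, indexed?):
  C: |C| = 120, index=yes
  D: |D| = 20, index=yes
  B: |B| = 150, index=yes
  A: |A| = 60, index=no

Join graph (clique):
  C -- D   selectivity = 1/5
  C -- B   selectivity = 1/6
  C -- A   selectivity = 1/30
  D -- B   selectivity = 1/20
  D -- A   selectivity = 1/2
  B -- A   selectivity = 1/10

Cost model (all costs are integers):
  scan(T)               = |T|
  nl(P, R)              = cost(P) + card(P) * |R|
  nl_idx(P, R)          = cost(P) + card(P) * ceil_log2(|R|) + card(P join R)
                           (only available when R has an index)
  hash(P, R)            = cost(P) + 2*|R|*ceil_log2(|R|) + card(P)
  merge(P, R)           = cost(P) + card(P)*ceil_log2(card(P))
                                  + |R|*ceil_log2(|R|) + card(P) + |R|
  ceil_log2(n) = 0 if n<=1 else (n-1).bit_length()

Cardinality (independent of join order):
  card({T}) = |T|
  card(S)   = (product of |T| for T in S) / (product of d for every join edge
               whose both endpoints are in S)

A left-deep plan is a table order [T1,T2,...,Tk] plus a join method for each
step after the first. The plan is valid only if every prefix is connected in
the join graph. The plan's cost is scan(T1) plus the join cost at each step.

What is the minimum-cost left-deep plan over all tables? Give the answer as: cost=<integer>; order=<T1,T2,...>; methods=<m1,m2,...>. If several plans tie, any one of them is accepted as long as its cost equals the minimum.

Selinger DP (subsets sized 1..n):
  {C}: scan cost=120, card=120
  {D}: scan cost=20, card=20
  {B}: scan cost=150, card=150
  {A}: scan cost=60, card=60
  {CD}: card=480; try (D,hash)→440, (C,nl_idx)→640, (C,merge)→1100, (D,merge)→1200, (D,nl_idx)→1200, (C,hash)→1720 …(+2); best=440 via (D,hash)
  {BC}: card=3000; try (C,hash)→1980, (B,merge)→2430, (C,merge)→2460, (B,hash)→2640, (B,nl_idx)→4080, (C,nl_idx)→4200 …(+2); best=1980 via (C,hash)
  {AC}: card=240; try (C,nl_idx)→720, (A,hash)→960, (C,merge)→1440, (A,merge)→1500, (C,hash)→1800, (C,nl)→7260 …(+1); best=720 via (C,nl_idx)
  {BD}: card=150; try (B,nl_idx)→330, (D,hash)→500, (D,nl_idx)→1050, (B,merge)→1490, (D,merge)→1620, (B,hash)→2440 …(+2); best=330 via (B,nl_idx)
  {AD}: card=600; try (D,hash)→320, (A,merge)→560, (D,merge)→600, (A,hash)→760, (D,nl_idx)→960, (A,nl)→1220 …(+1); best=320 via (D,hash)
  {AB}: card=900; try (A,hash)→1020, (B,nl_idx)→1440, (B,merge)→1830, (A,merge)→1920, (B,hash)→2520, (B,nl)→9060 …(+1); best=1020 via (A,hash)
  {BCD}: card=600; try (C,nl_idx)→1980, (C,hash)→2160, (C,merge)→2640, (B,hash)→3320, (B,nl_idx)→4880, (D,hash)→5180 …(+6); best=1980 via (C,nl_idx)
  {ACD}: card=480; try (D,hash)→1160, (A,hash)→1640, (D,nl_idx)→2400, (C,hash)→2600, (D,merge)→3000, (C,nl_idx)→5000 …(+5); best=1160 via (D,hash)
  {ABC}: card=600; try (B,nl_idx)→3240, (B,hash)→3360, (C,hash)→3600, (B,merge)→4230, (A,hash)→5700, (C,nl_idx)→7920 …(+5); best=3240 via (B,nl_idx)
  {ABD}: card=450; try (A,hash)→1200, (A,merge)→2100, (D,hash)→2120, (B,hash)→3320, (B,nl_idx)→5570, (D,nl_idx)→5970 …(+5); best=1200 via (A,hash)
  {ABCD}: card=60; try (A,hash)→3300, (C,hash)→3330, (D,hash)→4040, (B,hash)→4040, (C,nl_idx)→4410, (B,nl_idx)→5060 …(+9); best=3300 via (A,hash)

cost=3300; order=D,B,C,A; methods=nl_idx,nl_idx,hash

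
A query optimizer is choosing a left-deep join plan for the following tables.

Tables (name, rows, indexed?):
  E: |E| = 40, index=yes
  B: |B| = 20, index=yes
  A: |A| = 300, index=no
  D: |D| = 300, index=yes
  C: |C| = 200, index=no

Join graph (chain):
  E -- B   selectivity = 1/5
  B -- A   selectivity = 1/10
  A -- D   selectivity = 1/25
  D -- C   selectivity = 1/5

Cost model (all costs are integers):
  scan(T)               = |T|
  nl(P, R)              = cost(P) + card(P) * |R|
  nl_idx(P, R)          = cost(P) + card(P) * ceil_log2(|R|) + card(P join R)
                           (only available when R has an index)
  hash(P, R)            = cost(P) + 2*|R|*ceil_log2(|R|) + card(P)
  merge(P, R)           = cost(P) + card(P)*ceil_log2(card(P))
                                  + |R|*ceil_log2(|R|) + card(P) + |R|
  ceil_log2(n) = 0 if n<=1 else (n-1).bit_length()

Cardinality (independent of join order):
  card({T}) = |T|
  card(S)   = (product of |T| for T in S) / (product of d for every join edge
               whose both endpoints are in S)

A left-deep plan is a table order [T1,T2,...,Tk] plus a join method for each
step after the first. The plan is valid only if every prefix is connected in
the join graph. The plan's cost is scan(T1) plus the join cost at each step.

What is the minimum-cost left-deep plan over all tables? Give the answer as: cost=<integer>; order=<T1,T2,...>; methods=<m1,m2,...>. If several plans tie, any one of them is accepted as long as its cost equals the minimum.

Selinger DP (subsets sized 1..n):
  {E}: scan cost=40, card=40
  {B}: scan cost=20, card=20
  {A}: scan cost=300, card=300
  {D}: scan cost=300, card=300
  {C}: scan cost=200, card=200
  {BE}: card=160; try (B,hash)→280, (E,nl_idx)→300, (B,nl_idx)→400, (E,merge)→420, (B,merge)→440, (E,hash)→520 …(+2); best=280 via (B,hash)
  {AB}: card=600; try (B,hash)→800, (B,nl_idx)→2400, (A,merge)→3140, (B,merge)→3420, (A,hash)→5440, (A,nl)→6020 …(+1); best=800 via (B,hash)
  {AD}: card=3600; try (D,hash)→6000, (A,hash)→6000, (D,merge)→6300, (A,merge)→6300, (D,nl_idx)→6600, (D,nl)→90300 …(+1); best=6000 via (D,hash)
  {CD}: card=12000; try (C,hash)→3800, (D,merge)→5000, (C,merge)→5100, (D,hash)→5800, (D,nl_idx)→14000, (D,nl)→60200 …(+1); best=3800 via (C,hash)
  {ABE}: card=4800; try (E,hash)→1880, (A,merge)→4720, (A,hash)→5840, (E,merge)→7680, (E,nl_idx)→9200, (E,nl)→24800 …(+1); best=1880 via (E,hash)
  {ABD}: card=7200; try (D,hash)→6800, (B,hash)→9800, (D,merge)→10400, (D,nl_idx)→13400, (B,nl_idx)→31200, (B,merge)→52920 …(+2); best=6800 via (D,hash)
  {ACD}: card=144000; try (C,hash)→12800, (A,hash)→21200, (C,merge)→54600, (A,merge)→186800, (C,nl)→726000, (A,nl)→3603800; best=12800 via (C,hash)
  {ABDE}: card=57600; try (D,hash)→12080, (E,hash)→14480, (D,merge)→72080, (D,nl_idx)→102680, (E,nl_idx)→107600, (E,merge)→107880 …(+2); best=12080 via (D,hash)
  {ABCD}: card=288000; try (C,hash)→17200, (C,merge)→109400, (B,hash)→157000, (B,nl_idx)→1020800, (C,nl)→1446800, (B,merge)→2748920 …(+1); best=17200 via (C,hash)
  {ABCDE}: card=2304000; try (C,hash)→72880, (E,hash)→305680, (C,merge)→993080, (E,nl_idx)→4049200, (E,merge)→5777480, (C,nl)→11532080 …(+1); best=72880 via (C,hash)

cost=72880; order=A,B,E,D,C; methods=hash,hash,hash,hash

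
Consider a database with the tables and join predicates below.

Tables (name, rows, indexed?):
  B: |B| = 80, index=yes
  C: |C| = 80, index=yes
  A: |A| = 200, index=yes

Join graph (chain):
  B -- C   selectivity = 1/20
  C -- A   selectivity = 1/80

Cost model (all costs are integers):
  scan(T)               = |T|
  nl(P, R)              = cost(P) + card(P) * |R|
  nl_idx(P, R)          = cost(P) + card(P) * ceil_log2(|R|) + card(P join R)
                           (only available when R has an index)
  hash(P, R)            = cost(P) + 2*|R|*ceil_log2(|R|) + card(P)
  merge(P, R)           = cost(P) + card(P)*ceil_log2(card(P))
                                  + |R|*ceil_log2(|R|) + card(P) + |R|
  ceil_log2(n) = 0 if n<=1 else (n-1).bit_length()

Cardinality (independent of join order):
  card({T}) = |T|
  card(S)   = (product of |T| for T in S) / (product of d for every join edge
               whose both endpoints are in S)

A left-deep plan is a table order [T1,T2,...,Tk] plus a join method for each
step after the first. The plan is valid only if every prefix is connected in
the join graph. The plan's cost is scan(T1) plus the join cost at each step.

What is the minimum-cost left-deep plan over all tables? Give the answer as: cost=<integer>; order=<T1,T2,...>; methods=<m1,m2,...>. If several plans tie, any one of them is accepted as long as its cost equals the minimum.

Selinger DP (subsets sized 1..n):
  {B}: scan cost=80, card=80
  {C}: scan cost=80, card=80
  {A}: scan cost=200, card=200
  {BC}: card=320; try (C,nl_idx)→960, (B,nl_idx)→960, (C,hash)→1280, (B,hash)→1280, (C,merge)→1360, (B,merge)→1360 …(+2); best=960 via (C,nl_idx)
  {AC}: card=200; try (A,nl_idx)→920, (C,hash)→1520, (C,nl_idx)→1800, (A,merge)→2520, (C,merge)→2640, (A,hash)→3360 …(+2); best=920 via (A,nl_idx)
  {ABC}: card=800; try (B,hash)→2240, (B,nl_idx)→3120, (B,merge)→3360, (A,nl_idx)→4320, (A,hash)→4480, (A,merge)→5960 …(+2); best=2240 via (B,hash)

cost=2240; order=C,A,B; methods=nl_idx,hash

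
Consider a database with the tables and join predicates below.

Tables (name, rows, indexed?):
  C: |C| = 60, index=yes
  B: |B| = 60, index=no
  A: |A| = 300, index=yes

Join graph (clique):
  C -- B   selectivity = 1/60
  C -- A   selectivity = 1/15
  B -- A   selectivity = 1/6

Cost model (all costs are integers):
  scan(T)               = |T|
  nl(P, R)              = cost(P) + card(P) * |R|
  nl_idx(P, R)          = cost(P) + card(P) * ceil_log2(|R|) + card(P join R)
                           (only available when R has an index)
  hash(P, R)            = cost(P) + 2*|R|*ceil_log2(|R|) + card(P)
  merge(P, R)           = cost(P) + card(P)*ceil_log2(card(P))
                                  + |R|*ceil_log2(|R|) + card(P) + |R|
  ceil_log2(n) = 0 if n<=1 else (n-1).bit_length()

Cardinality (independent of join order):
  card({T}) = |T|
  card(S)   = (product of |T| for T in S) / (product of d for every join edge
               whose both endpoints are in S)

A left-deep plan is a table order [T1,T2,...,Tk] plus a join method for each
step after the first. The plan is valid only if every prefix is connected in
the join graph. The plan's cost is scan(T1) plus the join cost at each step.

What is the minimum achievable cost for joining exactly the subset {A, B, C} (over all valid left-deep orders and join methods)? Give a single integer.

1220

Selinger DP over subsets of {A,B,C}:
  {C}: scan cost=60, card=60
  {B}: scan cost=60, card=60
  {A}: scan cost=300, card=300
  {BC}: card=60; try (C,nl_idx)→480, (C,hash)→840, (B,hash)→840, (C,merge)→900, (B,merge)→900, (C,nl)→3660 …(+1); best=480 via (C,nl_idx)
  {AC}: card=1200; try (C,hash)→1320, (A,nl_idx)→1800, (C,nl_idx)→3300, (A,merge)→3480, (C,merge)→3720, (A,hash)→5520 …(+2); best=1320 via (C,hash)
  {AB}: card=3000; try (B,hash)→1320, (A,merge)→3480, (A,nl_idx)→3600, (B,merge)→3720, (A,hash)→5520, (A,nl)→18060 …(+1); best=1320 via (B,hash)
  {ABC}: card=200; try (A,nl_idx)→1220, (B,hash)→3240, (A,merge)→3900, (C,hash)→5040, (A,hash)→5940, (B,merge)→16140 …(+5); best=1220 via (A,nl_idx)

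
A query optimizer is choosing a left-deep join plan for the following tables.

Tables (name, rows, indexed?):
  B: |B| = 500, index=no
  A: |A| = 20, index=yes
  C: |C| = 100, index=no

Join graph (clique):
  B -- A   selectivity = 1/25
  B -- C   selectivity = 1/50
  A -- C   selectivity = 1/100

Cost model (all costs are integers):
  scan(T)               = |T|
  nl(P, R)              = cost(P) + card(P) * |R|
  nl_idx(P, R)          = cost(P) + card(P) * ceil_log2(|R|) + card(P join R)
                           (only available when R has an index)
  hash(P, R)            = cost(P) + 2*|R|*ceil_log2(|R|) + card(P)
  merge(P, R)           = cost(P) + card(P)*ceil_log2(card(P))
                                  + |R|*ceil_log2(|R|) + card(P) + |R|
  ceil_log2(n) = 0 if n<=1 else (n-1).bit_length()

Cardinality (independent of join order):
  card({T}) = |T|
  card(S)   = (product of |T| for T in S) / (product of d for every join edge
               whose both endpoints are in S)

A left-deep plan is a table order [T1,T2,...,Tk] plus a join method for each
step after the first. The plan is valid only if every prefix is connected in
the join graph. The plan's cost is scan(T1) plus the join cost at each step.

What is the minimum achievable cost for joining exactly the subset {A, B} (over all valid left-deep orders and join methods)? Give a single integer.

Selinger DP over subsets of {A,B}:
  {B}: scan cost=500, card=500
  {A}: scan cost=20, card=20
  {AB}: card=400; try (A,hash)→1200, (A,nl_idx)→3400, (B,merge)→5140, (A,merge)→5620, (B,hash)→9040, (B,nl)→10020 …(+1); best=1200 via (A,hash)

1200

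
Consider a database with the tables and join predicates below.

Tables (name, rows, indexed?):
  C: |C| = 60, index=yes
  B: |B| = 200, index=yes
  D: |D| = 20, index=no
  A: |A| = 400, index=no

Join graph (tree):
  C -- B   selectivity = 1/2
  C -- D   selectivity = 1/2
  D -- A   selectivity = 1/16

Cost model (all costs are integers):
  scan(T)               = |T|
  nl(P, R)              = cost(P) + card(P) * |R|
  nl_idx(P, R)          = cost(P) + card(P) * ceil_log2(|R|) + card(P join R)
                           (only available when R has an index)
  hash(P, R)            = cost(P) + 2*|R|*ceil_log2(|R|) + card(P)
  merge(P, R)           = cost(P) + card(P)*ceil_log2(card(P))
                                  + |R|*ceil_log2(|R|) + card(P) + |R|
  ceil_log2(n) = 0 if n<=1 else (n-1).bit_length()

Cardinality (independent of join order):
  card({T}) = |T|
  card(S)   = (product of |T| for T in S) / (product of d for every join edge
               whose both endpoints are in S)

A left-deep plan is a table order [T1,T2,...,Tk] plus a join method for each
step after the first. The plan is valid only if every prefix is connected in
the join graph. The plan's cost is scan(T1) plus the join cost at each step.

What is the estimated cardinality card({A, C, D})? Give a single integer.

Tables in S: A(400), C(60), D(20)
Edges inside S: C-D(d=2), D-A(d=16)
numerator = 400 * 60 * 20 = 480000
denominator = 2 * 16 = 32
card(S) = 480000 / 32 = 15000

15000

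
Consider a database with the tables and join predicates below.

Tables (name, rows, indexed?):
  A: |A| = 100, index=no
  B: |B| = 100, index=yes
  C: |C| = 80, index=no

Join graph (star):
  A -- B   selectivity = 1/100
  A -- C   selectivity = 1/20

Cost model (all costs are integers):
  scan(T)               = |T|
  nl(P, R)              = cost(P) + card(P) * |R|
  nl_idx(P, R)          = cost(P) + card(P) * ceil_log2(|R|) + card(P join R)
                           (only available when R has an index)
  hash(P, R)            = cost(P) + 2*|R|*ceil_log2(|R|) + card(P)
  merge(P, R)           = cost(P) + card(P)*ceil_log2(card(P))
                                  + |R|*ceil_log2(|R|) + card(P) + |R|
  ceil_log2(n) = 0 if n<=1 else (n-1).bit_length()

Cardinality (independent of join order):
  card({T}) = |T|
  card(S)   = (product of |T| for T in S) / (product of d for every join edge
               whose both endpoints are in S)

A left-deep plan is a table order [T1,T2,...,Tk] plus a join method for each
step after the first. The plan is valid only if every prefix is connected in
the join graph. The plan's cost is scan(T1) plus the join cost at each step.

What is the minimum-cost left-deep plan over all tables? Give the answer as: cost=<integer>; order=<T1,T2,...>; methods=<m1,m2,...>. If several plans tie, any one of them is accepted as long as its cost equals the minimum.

Selinger DP (subsets sized 1..n):
  {A}: scan cost=100, card=100
  {B}: scan cost=100, card=100
  {C}: scan cost=80, card=80
  {AB}: card=100; try (B,nl_idx)→900, (B,hash)→1600, (A,hash)→1600, (B,merge)→1700, (A,merge)→1700, (B,nl)→10100 …(+1); best=900 via (B,nl_idx)
  {AC}: card=400; try (C,hash)→1320, (A,merge)→1520, (C,merge)→1540, (A,hash)→1560, (A,nl)→8080, (C,nl)→8100; best=1320 via (C,hash)
  {ABC}: card=400; try (C,hash)→2120, (C,merge)→2340, (B,hash)→3120, (B,nl_idx)→4520, (B,merge)→6120, (C,nl)→8900 …(+1); best=2120 via (C,hash)

cost=2120; order=A,B,C; methods=nl_idx,hash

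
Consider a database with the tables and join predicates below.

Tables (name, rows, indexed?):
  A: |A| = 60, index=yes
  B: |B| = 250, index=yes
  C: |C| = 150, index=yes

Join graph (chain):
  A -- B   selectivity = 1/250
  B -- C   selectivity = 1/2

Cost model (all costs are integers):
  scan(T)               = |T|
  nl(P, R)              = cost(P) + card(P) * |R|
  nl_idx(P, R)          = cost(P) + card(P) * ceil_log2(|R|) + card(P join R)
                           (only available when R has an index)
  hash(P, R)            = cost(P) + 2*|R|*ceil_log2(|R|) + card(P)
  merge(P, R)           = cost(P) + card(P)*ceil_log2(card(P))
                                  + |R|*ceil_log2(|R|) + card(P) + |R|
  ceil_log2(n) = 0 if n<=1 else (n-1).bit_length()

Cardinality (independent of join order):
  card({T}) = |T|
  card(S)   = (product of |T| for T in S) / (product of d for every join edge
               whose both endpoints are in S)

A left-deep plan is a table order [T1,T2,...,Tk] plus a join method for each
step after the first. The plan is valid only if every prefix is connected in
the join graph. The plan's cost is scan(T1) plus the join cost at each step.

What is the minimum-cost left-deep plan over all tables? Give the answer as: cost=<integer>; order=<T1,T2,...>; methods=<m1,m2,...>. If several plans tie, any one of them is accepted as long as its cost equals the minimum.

Selinger DP (subsets sized 1..n):
  {A}: scan cost=60, card=60
  {B}: scan cost=250, card=250
  {C}: scan cost=150, card=150
  {AB}: card=60; try (B,nl_idx)→600, (A,hash)→1220, (A,nl_idx)→1810, (B,merge)→2730, (A,merge)→2920, (B,hash)→4120 …(+2); best=600 via (B,nl_idx)
  {BC}: card=18750; try (C,hash)→2900, (B,merge)→3750, (C,merge)→3850, (B,hash)→4300, (B,nl_idx)→20100, (C,nl_idx)→21000 …(+2); best=2900 via (C,hash)
  {ABC}: card=4500; try (C,merge)→2370, (C,hash)→3060, (C,nl_idx)→5580, (C,nl)→9600, (A,hash)→22370, (A,nl_idx)→119900 …(+2); best=2370 via (C,merge)

cost=2370; order=A,B,C; methods=nl_idx,merge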